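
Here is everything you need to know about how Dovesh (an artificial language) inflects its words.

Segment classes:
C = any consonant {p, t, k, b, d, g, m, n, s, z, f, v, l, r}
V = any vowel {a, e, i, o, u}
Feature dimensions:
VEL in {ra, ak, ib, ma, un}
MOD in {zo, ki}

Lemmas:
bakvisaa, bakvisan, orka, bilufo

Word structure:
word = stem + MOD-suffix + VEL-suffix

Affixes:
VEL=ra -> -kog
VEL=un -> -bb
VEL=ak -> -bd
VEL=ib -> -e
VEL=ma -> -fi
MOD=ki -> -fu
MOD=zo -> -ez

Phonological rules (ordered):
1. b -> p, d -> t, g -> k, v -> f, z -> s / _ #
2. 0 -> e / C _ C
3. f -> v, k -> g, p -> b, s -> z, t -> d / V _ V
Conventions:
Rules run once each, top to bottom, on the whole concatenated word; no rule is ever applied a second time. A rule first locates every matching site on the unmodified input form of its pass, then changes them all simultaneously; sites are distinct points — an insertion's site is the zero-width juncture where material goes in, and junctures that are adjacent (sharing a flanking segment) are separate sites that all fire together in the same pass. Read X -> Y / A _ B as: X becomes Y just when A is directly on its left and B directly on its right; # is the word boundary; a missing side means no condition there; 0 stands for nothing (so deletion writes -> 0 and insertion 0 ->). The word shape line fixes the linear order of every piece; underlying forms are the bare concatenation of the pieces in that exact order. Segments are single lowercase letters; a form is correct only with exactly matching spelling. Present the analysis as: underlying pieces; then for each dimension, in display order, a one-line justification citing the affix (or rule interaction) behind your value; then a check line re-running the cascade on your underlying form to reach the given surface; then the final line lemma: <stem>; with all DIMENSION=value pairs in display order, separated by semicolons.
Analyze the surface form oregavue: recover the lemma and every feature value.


underlying: orka-fu-e
VEL=ib - signalled by the affix -e
MOD=ki - signalled by the affix -fu
check: orkafue -> orkafue -> orekafue -> oregavue
lemma: orka; VEL=ib; MOD=ki


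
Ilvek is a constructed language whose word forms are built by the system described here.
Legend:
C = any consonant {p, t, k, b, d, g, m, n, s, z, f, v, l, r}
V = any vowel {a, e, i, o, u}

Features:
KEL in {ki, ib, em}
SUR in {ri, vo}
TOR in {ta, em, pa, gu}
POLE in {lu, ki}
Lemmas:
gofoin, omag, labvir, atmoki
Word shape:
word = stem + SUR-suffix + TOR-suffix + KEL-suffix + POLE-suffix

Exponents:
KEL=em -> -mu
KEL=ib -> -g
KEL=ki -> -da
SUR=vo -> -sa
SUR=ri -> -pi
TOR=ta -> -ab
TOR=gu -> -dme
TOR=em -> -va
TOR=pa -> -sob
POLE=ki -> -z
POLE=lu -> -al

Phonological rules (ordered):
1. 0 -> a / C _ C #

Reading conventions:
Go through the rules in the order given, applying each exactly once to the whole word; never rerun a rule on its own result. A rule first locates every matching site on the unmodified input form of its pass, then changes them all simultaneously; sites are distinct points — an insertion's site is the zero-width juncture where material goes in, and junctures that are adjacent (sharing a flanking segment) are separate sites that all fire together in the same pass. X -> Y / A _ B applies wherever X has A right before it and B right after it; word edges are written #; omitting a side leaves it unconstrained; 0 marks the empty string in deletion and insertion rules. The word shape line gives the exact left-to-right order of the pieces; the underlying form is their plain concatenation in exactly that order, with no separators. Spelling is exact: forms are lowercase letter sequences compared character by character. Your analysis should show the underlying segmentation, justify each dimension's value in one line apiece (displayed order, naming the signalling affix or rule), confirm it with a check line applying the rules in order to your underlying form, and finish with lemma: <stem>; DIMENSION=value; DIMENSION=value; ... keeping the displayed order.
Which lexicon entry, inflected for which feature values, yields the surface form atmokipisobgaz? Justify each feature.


underlying: atmoki-pi-sob-g-z
KEL=ib - signalled by the affix -g
SUR=ri - signalled by the affix -pi
TOR=pa - signalled by the affix -sob
POLE=ki - signalled by the affix -z
check: atmokipisobgz -> atmokipisobgaz
lemma: atmoki; KEL=ib; SUR=ri; TOR=pa; POLE=ki


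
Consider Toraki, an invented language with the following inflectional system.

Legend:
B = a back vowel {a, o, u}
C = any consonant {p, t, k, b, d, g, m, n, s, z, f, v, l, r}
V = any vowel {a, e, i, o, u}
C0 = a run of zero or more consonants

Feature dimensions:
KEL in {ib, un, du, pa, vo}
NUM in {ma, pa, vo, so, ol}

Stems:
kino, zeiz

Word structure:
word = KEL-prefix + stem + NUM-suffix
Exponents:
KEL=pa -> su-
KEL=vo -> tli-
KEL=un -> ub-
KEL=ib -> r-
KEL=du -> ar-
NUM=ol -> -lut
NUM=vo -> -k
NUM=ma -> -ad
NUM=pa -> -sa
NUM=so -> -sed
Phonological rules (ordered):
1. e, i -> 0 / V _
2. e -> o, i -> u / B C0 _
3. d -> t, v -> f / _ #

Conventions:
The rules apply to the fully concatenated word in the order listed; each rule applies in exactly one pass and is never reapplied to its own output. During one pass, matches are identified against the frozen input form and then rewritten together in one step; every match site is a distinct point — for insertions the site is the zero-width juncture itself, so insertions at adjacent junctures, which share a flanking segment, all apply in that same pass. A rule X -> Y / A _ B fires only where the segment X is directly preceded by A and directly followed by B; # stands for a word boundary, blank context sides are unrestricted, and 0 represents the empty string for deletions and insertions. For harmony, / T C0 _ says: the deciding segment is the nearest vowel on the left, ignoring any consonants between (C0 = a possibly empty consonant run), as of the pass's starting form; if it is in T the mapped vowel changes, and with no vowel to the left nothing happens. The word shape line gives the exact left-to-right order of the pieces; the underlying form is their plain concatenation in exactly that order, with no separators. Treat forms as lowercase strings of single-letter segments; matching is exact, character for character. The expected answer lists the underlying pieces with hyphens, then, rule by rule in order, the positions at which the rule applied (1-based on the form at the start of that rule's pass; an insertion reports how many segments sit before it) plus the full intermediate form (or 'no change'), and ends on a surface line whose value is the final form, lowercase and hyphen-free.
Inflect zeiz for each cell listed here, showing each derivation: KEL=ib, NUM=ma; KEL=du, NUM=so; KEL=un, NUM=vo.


cell KEL=ib, NUM=ma:
underlying: r-zeiz-ad
1. e, i -> 0 / V _: fires at position(s) 4: rzezad
2. e -> o, i -> u / B C0 _: no change
3. d -> t, v -> f / _ #: fires at position(s) 6: rzezat
surface: rzezat

cell KEL=du, NUM=so:
underlying: ar-zeiz-sed
1. e, i -> 0 / V _: fires at position(s) 5: arzezsed
2. e -> o, i -> u / B C0 _: fires at position(s) 4: arzozsed
3. d -> t, v -> f / _ #: fires at position(s) 8: arzozset
surface: arzozset

cell KEL=un, NUM=vo:
underlying: ub-zeiz-k
1. e, i -> 0 / V _: fires at position(s) 5: ubzezk
2. e -> o, i -> u / B C0 _: fires at position(s) 4: ubzozk
3. d -> t, v -> f / _ #: no change
surface: ubzozk


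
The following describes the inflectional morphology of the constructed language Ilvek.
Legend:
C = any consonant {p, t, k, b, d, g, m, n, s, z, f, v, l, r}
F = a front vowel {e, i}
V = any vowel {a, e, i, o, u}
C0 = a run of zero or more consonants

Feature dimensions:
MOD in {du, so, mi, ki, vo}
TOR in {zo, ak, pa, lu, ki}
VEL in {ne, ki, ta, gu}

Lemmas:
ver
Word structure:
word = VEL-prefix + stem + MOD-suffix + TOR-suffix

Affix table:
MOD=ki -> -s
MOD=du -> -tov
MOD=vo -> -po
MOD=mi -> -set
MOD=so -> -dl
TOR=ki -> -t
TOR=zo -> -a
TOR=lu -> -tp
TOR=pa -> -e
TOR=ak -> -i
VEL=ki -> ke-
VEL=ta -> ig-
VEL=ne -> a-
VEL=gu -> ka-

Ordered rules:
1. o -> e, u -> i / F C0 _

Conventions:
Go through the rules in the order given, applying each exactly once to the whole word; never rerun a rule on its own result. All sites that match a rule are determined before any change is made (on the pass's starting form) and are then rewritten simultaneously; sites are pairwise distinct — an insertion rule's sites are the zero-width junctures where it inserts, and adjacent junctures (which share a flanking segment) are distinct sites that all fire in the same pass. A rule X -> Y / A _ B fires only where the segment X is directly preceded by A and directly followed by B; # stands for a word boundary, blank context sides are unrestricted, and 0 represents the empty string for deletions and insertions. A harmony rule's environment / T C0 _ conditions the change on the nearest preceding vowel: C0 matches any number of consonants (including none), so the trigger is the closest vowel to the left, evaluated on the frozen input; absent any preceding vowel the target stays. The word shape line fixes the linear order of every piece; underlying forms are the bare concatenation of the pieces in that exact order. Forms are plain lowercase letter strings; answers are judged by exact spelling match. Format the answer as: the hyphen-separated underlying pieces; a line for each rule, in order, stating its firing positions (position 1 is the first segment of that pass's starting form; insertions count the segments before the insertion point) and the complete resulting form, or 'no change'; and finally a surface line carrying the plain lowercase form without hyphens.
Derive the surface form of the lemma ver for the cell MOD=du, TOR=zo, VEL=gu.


underlying: ka-ver-tov-a
1. o -> e, u -> i / F C0 _: fires at position(s) 7: kaverteva
surface: kaverteva


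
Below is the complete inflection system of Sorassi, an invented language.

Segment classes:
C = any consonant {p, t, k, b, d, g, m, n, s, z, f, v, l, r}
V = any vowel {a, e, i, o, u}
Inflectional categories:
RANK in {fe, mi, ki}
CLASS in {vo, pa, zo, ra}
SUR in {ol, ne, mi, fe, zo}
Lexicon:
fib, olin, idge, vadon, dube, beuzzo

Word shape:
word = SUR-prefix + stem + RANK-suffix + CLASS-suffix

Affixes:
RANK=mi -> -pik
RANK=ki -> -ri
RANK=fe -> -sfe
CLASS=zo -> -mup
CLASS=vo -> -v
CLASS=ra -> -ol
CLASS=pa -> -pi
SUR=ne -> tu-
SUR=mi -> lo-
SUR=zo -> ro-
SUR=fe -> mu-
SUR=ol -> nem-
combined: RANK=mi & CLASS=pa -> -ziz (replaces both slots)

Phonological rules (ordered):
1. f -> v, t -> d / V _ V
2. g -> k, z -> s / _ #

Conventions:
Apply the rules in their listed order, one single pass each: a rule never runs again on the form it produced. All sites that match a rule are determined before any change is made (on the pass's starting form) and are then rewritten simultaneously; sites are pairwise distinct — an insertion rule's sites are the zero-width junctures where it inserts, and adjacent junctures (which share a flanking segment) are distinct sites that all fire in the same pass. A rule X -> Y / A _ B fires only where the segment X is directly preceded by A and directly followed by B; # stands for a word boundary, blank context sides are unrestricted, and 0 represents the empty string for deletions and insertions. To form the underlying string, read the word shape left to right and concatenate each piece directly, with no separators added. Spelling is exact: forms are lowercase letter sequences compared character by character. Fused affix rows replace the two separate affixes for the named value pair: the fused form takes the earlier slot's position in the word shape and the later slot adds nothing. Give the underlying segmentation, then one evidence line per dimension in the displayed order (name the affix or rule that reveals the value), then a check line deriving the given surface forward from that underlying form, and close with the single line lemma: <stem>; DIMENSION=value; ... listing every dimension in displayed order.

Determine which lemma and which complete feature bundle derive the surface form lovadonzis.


underlying: lo-vadon-ziz
RANK=mi - signalled by the combined affix row
CLASS=pa - signalled by the combined affix row
SUR=mi - signalled by the affix lo-
check: lovadonziz -> lovadonziz -> lovadonzis
lemma: vadon; RANK=mi; CLASS=pa; SUR=mi


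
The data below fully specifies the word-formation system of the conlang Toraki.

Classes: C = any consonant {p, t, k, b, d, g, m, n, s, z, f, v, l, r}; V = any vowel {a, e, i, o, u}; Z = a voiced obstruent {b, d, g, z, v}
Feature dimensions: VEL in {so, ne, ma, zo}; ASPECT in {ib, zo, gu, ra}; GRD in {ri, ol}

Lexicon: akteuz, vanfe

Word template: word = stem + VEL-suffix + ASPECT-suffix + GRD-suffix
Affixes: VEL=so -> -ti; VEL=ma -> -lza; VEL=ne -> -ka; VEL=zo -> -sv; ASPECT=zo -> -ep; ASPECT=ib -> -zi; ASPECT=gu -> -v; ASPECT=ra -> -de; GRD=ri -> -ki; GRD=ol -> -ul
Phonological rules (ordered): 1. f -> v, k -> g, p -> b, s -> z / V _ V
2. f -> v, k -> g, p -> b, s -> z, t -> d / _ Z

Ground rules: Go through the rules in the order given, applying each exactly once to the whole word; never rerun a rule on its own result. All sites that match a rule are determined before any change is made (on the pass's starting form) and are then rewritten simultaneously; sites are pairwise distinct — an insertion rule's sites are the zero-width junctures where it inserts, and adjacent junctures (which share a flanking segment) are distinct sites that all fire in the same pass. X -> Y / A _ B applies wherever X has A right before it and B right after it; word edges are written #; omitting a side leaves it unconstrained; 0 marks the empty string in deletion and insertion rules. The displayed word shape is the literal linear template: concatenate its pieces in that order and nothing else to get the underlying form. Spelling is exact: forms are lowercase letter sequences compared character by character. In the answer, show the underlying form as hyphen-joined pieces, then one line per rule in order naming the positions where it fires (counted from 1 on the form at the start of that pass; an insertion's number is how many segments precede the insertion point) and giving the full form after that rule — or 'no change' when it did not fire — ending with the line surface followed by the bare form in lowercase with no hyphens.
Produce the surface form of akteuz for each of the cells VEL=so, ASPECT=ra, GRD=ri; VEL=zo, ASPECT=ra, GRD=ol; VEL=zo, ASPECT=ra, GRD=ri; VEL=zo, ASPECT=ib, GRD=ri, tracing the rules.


cell VEL=so, ASPECT=ra, GRD=ri:
underlying: akteuz-ti-de-ki
1. f -> v, k -> g, p -> b, s -> z / V _ V: fires at position(s) 11: akteuztidegi
2. f -> v, k -> g, p -> b, s -> z, t -> d / _ Z: no change
surface: akteuztidegi

cell VEL=zo, ASPECT=ra, GRD=ol:
underlying: akteuz-sv-de-ul
1. f -> v, k -> g, p -> b, s -> z / V _ V: no change
2. f -> v, k -> g, p -> b, s -> z, t -> d / _ Z: fires at position(s) 7: akteuzzvdeul
surface: akteuzzvdeul

cell VEL=zo, ASPECT=ra, GRD=ri:
underlying: akteuz-sv-de-ki
1. f -> v, k -> g, p -> b, s -> z / V _ V: fires at position(s) 11: akteuzsvdegi
2. f -> v, k -> g, p -> b, s -> z, t -> d / _ Z: fires at position(s) 7: akteuzzvdegi
surface: akteuzzvdegi

cell VEL=zo, ASPECT=ib, GRD=ri:
underlying: akteuz-sv-zi-ki
1. f -> v, k -> g, p -> b, s -> z / V _ V: fires at position(s) 11: akteuzsvzigi
2. f -> v, k -> g, p -> b, s -> z, t -> d / _ Z: fires at position(s) 7: akteuzzvzigi
surface: akteuzzvzigi


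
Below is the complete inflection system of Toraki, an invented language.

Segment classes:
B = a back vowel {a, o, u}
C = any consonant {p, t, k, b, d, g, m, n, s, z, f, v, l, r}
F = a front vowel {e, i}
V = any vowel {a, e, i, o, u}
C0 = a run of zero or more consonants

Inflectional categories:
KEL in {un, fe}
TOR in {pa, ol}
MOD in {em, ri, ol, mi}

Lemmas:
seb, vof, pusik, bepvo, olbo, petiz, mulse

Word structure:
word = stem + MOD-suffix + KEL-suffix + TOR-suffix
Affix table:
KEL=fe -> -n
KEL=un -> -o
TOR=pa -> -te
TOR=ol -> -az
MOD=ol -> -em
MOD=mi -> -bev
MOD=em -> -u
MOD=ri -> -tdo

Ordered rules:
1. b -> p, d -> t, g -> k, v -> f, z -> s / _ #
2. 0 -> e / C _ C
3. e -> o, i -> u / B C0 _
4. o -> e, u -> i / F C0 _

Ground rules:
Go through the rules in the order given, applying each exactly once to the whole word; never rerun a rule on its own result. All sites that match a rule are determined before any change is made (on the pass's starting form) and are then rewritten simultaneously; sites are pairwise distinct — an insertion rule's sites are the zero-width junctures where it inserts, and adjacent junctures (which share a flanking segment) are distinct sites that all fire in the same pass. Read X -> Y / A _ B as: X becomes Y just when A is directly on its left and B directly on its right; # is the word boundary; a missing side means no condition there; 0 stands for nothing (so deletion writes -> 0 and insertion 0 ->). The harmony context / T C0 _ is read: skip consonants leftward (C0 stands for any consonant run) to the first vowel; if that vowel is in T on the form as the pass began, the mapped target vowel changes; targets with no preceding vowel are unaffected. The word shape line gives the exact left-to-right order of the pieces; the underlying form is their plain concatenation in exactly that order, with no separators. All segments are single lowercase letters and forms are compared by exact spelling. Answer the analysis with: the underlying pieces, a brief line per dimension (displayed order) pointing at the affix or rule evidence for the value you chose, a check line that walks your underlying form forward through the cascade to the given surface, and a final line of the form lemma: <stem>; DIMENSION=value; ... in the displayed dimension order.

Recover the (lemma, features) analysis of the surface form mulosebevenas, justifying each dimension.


underlying: mulse-bev-n-az
KEL=fe - signalled by the affix -n
TOR=ol - signalled by the affix -az
MOD=mi - signalled by the affix -bev
check: mulsebevnaz -> mulsebevnas -> mulesebevenas -> mulosebevenas -> mulosebevenas
lemma: mulse; KEL=fe; TOR=ol; MOD=mi


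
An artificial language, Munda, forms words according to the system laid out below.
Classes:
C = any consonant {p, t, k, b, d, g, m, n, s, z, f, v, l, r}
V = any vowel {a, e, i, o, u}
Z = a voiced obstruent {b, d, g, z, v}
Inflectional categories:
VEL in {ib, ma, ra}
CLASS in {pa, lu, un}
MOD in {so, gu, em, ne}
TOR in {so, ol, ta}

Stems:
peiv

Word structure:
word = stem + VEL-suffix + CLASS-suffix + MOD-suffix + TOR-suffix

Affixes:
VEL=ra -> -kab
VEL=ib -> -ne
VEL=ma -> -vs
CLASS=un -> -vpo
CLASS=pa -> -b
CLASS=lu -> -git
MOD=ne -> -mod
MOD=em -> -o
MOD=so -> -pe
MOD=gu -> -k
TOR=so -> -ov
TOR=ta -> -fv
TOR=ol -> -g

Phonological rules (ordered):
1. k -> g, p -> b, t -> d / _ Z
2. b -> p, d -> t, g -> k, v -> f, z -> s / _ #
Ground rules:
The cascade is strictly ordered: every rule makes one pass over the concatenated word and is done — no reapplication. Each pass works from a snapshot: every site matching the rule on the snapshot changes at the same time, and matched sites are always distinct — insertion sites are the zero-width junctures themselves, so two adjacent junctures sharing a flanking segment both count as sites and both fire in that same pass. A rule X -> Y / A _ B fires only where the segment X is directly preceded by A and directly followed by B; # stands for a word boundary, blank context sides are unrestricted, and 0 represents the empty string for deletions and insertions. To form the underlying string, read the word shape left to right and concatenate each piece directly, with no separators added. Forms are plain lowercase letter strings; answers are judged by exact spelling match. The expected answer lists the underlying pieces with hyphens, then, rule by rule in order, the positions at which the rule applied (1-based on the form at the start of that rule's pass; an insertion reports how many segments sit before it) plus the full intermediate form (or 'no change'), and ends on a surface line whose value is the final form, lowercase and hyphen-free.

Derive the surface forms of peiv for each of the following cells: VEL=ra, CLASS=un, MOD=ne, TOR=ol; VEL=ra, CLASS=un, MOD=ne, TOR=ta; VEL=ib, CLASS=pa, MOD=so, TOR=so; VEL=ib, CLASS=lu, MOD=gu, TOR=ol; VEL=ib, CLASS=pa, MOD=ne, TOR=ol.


cell VEL=ra, CLASS=un, MOD=ne, TOR=ol:
underlying: peiv-kab-vpo-mod-g
1. k -> g, p -> b, t -> d / _ Z: no change
2. b -> p, d -> t, g -> k, v -> f, z -> s / _ #: fires at position(s) 14: peivkabvpomodk
surface: peivkabvpomodk

cell VEL=ra, CLASS=un, MOD=ne, TOR=ta:
underlying: peiv-kab-vpo-mod-fv
1. k -> g, p -> b, t -> d / _ Z: no change
2. b -> p, d -> t, g -> k, v -> f, z -> s / _ #: fires at position(s) 15: peivkabvpomodff
surface: peivkabvpomodff

cell VEL=ib, CLASS=pa, MOD=so, TOR=so:
underlying: peiv-ne-b-pe-ov
1. k -> g, p -> b, t -> d / _ Z: no change
2. b -> p, d -> t, g -> k, v -> f, z -> s / _ #: fires at position(s) 11: peivnebpeof
surface: peivnebpeof

cell VEL=ib, CLASS=lu, MOD=gu, TOR=ol:
underlying: peiv-ne-git-k-g
1. k -> g, p -> b, t -> d / _ Z: fires at position(s) 10: peivnegitgg
2. b -> p, d -> t, g -> k, v -> f, z -> s / _ #: fires at position(s) 11: peivnegitgk
surface: peivnegitgk

cell VEL=ib, CLASS=pa, MOD=ne, TOR=ol:
underlying: peiv-ne-b-mod-g
1. k -> g, p -> b, t -> d / _ Z: no change
2. b -> p, d -> t, g -> k, v -> f, z -> s / _ #: fires at position(s) 11: peivnebmodk
surface: peivnebmodk


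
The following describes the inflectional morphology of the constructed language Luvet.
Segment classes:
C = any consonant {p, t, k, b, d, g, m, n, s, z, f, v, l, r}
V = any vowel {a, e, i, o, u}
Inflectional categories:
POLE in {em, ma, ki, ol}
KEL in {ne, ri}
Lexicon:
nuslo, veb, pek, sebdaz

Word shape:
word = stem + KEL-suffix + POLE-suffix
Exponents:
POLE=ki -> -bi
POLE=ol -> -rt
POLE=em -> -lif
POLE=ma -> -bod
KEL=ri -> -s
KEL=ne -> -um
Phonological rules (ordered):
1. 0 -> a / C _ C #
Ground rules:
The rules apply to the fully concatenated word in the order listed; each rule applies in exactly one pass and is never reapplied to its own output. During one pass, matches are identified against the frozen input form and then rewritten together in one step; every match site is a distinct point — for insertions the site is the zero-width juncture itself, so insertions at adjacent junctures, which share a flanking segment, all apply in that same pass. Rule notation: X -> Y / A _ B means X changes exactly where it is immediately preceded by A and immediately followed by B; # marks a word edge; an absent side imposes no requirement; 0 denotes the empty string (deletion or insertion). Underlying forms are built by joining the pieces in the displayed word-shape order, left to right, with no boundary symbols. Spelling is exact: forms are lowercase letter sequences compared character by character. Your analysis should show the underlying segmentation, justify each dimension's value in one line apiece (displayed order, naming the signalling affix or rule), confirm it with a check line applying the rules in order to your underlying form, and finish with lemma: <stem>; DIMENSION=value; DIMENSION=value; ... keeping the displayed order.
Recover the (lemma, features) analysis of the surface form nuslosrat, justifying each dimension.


underlying: nuslo-s-rt
POLE=ol - signalled by the affix -rt
KEL=ri - signalled by the affix -s
check: nuslosrt -> nuslosrat
lemma: nuslo; POLE=ol; KEL=ri


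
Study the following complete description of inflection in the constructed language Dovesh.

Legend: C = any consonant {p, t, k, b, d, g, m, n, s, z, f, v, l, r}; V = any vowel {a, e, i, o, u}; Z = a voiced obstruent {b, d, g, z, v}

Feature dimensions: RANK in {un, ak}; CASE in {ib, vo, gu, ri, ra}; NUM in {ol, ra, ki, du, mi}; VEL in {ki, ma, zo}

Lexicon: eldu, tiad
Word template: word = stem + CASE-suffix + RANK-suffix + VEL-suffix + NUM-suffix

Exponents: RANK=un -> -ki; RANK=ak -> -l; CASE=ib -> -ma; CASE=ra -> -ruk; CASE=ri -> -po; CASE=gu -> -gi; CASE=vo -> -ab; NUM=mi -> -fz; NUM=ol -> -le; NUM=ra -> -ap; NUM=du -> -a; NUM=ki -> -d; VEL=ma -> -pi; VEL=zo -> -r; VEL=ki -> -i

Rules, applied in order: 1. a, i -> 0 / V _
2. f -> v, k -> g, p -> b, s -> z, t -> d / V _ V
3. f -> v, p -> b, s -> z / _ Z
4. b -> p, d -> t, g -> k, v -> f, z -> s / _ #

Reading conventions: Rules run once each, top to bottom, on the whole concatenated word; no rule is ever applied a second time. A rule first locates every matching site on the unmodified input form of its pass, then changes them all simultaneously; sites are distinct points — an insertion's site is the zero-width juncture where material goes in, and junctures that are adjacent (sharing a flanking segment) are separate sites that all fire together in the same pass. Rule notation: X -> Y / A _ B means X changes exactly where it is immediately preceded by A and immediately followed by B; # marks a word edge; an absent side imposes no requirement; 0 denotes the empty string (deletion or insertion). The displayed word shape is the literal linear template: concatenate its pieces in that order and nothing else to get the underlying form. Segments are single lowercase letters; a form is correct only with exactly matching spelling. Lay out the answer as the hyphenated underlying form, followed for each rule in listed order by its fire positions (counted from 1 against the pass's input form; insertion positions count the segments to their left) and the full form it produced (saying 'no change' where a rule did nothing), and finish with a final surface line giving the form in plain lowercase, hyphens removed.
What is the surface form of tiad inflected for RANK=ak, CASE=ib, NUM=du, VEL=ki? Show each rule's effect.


underlying: tiad-ma-l-i-a
1. a, i -> 0 / V _: fires at position(s) 3, 9: tidmali
2. f -> v, k -> g, p -> b, s -> z, t -> d / V _ V: no change
3. f -> v, p -> b, s -> z / _ Z: no change
4. b -> p, d -> t, g -> k, v -> f, z -> s / _ #: no change
surface: tidmali


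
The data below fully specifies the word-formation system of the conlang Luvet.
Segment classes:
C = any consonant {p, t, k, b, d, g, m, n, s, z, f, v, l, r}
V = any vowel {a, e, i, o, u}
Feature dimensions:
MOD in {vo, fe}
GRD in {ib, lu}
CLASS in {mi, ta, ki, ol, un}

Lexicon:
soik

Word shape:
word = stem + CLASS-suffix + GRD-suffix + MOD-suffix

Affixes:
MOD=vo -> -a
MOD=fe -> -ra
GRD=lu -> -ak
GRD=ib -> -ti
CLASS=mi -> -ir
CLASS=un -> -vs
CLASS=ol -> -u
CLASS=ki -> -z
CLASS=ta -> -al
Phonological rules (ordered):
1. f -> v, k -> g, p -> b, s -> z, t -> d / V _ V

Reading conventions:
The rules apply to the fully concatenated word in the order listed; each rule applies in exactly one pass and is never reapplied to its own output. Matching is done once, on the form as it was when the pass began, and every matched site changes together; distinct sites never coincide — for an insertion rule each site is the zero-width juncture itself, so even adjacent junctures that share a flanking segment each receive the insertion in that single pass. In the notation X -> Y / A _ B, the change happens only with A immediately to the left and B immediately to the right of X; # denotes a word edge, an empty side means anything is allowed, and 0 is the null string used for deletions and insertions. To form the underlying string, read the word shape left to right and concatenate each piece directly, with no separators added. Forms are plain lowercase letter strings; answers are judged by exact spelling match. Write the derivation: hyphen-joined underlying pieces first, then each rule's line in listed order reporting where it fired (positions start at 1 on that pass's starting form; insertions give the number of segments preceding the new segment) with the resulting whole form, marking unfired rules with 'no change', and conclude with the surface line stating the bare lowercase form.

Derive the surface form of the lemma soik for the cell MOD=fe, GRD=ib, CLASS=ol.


underlying: soik-u-ti-ra
1. f -> v, k -> g, p -> b, s -> z, t -> d / V _ V: fires at position(s) 4, 6: soigudira
surface: soigudira


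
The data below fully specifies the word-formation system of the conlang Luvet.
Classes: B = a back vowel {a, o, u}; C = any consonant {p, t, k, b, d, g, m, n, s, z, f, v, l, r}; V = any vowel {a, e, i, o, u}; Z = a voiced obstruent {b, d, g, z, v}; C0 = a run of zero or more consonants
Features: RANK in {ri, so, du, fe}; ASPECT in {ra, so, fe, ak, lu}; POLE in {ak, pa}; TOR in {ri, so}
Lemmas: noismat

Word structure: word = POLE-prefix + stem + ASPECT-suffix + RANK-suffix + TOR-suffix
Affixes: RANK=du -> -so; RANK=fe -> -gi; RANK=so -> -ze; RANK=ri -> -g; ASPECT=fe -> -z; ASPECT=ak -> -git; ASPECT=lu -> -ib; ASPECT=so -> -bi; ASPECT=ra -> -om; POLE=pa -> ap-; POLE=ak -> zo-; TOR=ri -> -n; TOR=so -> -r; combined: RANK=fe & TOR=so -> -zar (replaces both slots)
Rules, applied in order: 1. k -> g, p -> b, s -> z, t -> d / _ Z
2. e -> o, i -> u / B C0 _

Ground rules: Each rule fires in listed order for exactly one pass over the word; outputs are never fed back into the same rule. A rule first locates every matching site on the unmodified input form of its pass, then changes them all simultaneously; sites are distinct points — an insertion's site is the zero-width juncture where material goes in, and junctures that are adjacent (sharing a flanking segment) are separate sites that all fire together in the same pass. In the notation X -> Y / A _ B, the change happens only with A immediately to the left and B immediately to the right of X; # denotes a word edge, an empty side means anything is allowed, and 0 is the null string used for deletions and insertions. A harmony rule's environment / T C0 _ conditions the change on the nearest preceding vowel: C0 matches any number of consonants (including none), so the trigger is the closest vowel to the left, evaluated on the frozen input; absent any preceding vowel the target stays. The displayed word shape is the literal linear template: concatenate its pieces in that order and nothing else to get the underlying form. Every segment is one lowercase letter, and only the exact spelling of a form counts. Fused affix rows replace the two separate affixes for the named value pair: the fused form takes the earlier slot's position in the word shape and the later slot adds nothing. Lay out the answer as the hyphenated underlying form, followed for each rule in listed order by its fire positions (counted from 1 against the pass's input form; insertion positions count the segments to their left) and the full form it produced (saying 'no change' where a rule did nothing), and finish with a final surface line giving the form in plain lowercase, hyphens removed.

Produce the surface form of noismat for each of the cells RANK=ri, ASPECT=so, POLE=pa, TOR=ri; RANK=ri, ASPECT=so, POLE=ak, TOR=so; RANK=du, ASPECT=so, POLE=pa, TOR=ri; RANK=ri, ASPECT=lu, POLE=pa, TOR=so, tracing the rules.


cell RANK=ri, ASPECT=so, POLE=pa, TOR=ri:
underlying: ap-noismat-bi-g-n
1. k -> g, p -> b, s -> z, t -> d / _ Z: fires at position(s) 9: apnoismadbign
2. e -> o, i -> u / B C0 _: fires at position(s) 5, 11: apnousmadbugn
surface: apnousmadbugn

cell RANK=ri, ASPECT=so, POLE=ak, TOR=so:
underlying: zo-noismat-bi-g-r
1. k -> g, p -> b, s -> z, t -> d / _ Z: fires at position(s) 9: zonoismadbigr
2. e -> o, i -> u / B C0 _: fires at position(s) 5, 11: zonousmadbugr
surface: zonousmadbugr

cell RANK=du, ASPECT=so, POLE=pa, TOR=ri:
underlying: ap-noismat-bi-so-n
1. k -> g, p -> b, s -> z, t -> d / _ Z: fires at position(s) 9: apnoismadbison
2. e -> o, i -> u / B C0 _: fires at position(s) 5, 11: apnousmadbuson
surface: apnousmadbuson

cell RANK=ri, ASPECT=lu, POLE=pa, TOR=so:
underlying: ap-noismat-ib-g-r
1. k -> g, p -> b, s -> z, t -> d / _ Z: no change
2. e -> o, i -> u / B C0 _: fires at position(s) 5, 10: apnousmatubgr
surface: apnousmatubgr


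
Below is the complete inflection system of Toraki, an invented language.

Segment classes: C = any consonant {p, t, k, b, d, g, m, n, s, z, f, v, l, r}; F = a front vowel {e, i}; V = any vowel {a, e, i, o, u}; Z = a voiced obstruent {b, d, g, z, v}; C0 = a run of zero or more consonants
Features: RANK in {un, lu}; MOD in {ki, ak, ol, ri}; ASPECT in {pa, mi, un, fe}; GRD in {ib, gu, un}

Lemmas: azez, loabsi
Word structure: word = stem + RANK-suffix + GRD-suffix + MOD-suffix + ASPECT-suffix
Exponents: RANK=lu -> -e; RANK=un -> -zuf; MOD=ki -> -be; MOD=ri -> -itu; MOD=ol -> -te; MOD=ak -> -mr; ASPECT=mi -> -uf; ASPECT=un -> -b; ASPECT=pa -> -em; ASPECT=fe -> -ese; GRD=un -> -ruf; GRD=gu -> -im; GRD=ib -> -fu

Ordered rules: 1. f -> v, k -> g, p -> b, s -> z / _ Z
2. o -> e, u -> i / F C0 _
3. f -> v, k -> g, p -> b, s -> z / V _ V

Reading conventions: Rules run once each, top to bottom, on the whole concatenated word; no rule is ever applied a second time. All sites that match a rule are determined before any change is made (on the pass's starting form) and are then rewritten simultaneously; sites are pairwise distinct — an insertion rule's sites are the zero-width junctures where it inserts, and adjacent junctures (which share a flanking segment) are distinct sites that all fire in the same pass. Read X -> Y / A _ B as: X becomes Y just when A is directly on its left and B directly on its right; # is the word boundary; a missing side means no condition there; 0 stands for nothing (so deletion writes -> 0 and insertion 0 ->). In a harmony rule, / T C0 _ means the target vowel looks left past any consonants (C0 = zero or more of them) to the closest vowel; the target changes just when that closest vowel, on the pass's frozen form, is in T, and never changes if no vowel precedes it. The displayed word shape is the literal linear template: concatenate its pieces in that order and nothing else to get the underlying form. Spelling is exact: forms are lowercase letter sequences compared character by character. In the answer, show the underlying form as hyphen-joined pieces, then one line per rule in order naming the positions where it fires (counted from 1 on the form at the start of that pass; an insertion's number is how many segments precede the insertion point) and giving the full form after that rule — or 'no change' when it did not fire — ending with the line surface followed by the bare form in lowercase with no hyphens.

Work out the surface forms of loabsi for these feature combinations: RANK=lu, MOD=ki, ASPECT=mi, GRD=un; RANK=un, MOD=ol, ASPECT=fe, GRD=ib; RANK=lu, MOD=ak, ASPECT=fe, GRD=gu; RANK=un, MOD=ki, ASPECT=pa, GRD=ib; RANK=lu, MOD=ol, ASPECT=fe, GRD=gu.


cell RANK=lu, MOD=ki, ASPECT=mi, GRD=un:
underlying: loabsi-e-ruf-be-uf
1. f -> v, k -> g, p -> b, s -> z / _ Z: fires at position(s) 10: loabsieruvbeuf
2. o -> e, u -> i / F C0 _: fires at position(s) 9, 13: loabsierivbeif
3. f -> v, k -> g, p -> b, s -> z / V _ V: no change
surface: loabsierivbeif

cell RANK=un, MOD=ol, ASPECT=fe, GRD=ib:
underlying: loabsi-zuf-fu-te-ese
1. f -> v, k -> g, p -> b, s -> z / _ Z: no change
2. o -> e, u -> i / F C0 _: fires at position(s) 8: loabsiziffuteese
3. f -> v, k -> g, p -> b, s -> z / V _ V: fires at position(s) 15: loabsiziffuteeze
surface: loabsiziffuteeze

cell RANK=lu, MOD=ak, ASPECT=fe, GRD=gu:
underlying: loabsi-e-im-mr-ese
1. f -> v, k -> g, p -> b, s -> z / _ Z: no change
2. o -> e, u -> i / F C0 _: no change
3. f -> v, k -> g, p -> b, s -> z / V _ V: fires at position(s) 13: loabsieimmreze
surface: loabsieimmreze

cell RANK=un, MOD=ki, ASPECT=pa, GRD=ib:
underlying: loabsi-zuf-fu-be-em
1. f -> v, k -> g, p -> b, s -> z / _ Z: no change
2. o -> e, u -> i / F C0 _: fires at position(s) 8: loabsiziffubeem
3. f -> v, k -> g, p -> b, s -> z / V _ V: no change
surface: loabsiziffubeem

cell RANK=lu, MOD=ol, ASPECT=fe, GRD=gu:
underlying: loabsi-e-im-te-ese
1. f -> v, k -> g, p -> b, s -> z / _ Z: no change
2. o -> e, u -> i / F C0 _: no change
3. f -> v, k -> g, p -> b, s -> z / V _ V: fires at position(s) 13: loabsieimteeze
surface: loabsieimteeze


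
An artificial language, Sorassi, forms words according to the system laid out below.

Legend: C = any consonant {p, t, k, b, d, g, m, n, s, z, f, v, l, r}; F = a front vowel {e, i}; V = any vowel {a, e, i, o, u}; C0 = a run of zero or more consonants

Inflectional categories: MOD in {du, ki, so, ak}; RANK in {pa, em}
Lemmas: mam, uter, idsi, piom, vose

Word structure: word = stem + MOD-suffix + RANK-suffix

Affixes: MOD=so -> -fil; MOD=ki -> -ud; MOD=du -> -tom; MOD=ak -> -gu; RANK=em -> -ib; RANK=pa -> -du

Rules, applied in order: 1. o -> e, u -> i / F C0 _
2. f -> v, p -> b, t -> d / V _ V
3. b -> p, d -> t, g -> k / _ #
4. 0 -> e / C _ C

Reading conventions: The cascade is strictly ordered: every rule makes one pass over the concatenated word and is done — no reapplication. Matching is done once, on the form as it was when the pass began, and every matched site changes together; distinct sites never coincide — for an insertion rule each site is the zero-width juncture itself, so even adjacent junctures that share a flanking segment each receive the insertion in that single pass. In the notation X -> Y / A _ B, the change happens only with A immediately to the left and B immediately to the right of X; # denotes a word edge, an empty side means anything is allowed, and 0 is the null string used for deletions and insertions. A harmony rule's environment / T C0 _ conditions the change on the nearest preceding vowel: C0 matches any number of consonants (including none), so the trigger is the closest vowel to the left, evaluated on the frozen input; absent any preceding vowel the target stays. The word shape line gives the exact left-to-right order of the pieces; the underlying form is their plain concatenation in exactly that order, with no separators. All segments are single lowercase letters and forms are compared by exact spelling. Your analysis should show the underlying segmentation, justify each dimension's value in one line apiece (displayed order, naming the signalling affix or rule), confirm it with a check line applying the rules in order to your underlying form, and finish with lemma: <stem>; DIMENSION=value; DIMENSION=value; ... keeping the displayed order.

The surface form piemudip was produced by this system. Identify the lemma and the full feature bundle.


underlying: piom-ud-ib
MOD=ki - signalled by the affix -ud
RANK=em - signalled by the affix -ib
check: piomudib -> piemudib -> piemudib -> piemudip -> piemudip
lemma: piom; MOD=ki; RANK=em


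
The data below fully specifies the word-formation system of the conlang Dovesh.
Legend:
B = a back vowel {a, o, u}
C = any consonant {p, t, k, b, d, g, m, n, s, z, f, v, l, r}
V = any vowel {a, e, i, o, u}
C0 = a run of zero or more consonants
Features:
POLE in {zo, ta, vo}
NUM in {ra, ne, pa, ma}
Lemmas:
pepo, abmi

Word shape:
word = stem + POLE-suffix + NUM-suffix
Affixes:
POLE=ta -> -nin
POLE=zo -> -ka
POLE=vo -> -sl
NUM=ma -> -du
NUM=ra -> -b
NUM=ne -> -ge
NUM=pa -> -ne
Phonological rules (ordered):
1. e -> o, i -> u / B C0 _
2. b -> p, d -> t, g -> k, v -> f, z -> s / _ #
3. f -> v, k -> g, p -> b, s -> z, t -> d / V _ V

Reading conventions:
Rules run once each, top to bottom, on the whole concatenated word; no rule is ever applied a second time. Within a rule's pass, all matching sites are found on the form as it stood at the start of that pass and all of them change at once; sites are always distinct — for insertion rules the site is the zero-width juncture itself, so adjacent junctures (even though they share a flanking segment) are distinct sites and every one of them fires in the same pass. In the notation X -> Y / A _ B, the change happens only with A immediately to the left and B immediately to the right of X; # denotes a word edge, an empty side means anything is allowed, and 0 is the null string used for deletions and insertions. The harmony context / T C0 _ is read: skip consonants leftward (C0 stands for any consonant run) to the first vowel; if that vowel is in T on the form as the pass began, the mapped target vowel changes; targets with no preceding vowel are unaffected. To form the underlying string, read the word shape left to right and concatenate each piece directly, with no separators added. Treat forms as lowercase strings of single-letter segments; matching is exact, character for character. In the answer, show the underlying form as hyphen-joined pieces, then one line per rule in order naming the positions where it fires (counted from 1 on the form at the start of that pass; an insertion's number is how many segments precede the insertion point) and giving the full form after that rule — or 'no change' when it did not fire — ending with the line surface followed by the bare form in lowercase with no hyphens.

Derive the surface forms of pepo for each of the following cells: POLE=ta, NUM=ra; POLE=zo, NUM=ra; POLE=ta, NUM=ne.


cell POLE=ta, NUM=ra:
underlying: pepo-nin-b
1. e -> o, i -> u / B C0 _: fires at position(s) 6: peponunb
2. b -> p, d -> t, g -> k, v -> f, z -> s / _ #: fires at position(s) 8: peponunp
3. f -> v, k -> g, p -> b, s -> z, t -> d / V _ V: fires at position(s) 3: pebonunp
surface: pebonunp

cell POLE=zo, NUM=ra:
underlying: pepo-ka-b
1. e -> o, i -> u / B C0 _: no change
2. b -> p, d -> t, g -> k, v -> f, z -> s / _ #: fires at position(s) 7: pepokap
3. f -> v, k -> g, p -> b, s -> z, t -> d / V _ V: fires at position(s) 3, 5: pebogap
surface: pebogap

cell POLE=ta, NUM=ne:
underlying: pepo-nin-ge
1. e -> o, i -> u / B C0 _: fires at position(s) 6: peponunge
2. b -> p, d -> t, g -> k, v -> f, z -> s / _ #: no change
3. f -> v, k -> g, p -> b, s -> z, t -> d / V _ V: fires at position(s) 3: pebonunge
surface: pebonunge
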